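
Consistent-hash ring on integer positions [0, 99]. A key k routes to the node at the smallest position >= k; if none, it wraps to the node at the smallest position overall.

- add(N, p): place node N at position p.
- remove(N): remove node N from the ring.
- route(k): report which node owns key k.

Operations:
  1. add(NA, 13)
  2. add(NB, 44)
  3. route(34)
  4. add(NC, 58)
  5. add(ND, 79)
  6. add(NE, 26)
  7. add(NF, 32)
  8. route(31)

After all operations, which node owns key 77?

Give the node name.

Op 1: add NA@13 -> ring=[13:NA]
Op 2: add NB@44 -> ring=[13:NA,44:NB]
Op 3: route key 34: smallest pos >= 34 is 44 -> NB
Op 4: add NC@58 -> ring=[13:NA,44:NB,58:NC]
Op 5: add ND@79 -> ring=[13:NA,44:NB,58:NC,79:ND]
Op 6: add NE@26 -> ring=[13:NA,26:NE,44:NB,58:NC,79:ND]
Op 7: add NF@32 -> ring=[13:NA,26:NE,32:NF,44:NB,58:NC,79:ND]
Op 8: route key 31: smallest pos >= 31 is 32 -> NF
Final route key 77: smallest pos >= 77 is 79 -> ND

Answer: ND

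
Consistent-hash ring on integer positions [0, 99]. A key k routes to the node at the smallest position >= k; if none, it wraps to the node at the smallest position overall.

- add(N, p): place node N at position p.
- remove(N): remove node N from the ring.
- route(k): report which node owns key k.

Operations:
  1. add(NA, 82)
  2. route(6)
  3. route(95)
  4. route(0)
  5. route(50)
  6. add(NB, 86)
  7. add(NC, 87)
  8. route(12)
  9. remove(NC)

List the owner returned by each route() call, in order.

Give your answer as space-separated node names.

Answer: NA NA NA NA NA

Derivation:
Op 1: add NA@82 -> ring=[82:NA]
Op 2: route key 6: smallest pos >= 6 is 82 -> NA
Op 3: route key 95: none >= 95, wrap to smallest pos 82 -> NA
Op 4: route key 0: smallest pos >= 0 is 82 -> NA
Op 5: route key 50: smallest pos >= 50 is 82 -> NA
Op 6: add NB@86 -> ring=[82:NA,86:NB]
Op 7: add NC@87 -> ring=[82:NA,86:NB,87:NC]
Op 8: route key 12: smallest pos >= 12 is 82 -> NA
Op 9: remove NC -> ring=[82:NA,86:NB]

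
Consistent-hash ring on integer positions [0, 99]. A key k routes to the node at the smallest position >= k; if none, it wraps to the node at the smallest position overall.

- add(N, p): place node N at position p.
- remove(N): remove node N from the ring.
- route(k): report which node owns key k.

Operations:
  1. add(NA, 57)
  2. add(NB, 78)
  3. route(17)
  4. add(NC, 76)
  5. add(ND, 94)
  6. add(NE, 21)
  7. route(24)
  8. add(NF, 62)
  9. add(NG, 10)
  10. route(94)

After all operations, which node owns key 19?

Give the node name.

Answer: NE

Derivation:
Op 1: add NA@57 -> ring=[57:NA]
Op 2: add NB@78 -> ring=[57:NA,78:NB]
Op 3: route key 17: smallest pos >= 17 is 57 -> NA
Op 4: add NC@76 -> ring=[57:NA,76:NC,78:NB]
Op 5: add ND@94 -> ring=[57:NA,76:NC,78:NB,94:ND]
Op 6: add NE@21 -> ring=[21:NE,57:NA,76:NC,78:NB,94:ND]
Op 7: route key 24: smallest pos >= 24 is 57 -> NA
Op 8: add NF@62 -> ring=[21:NE,57:NA,62:NF,76:NC,78:NB,94:ND]
Op 9: add NG@10 -> ring=[10:NG,21:NE,57:NA,62:NF,76:NC,78:NB,94:ND]
Op 10: route key 94: smallest pos >= 94 is 94 -> ND
Final route key 19: smallest pos >= 19 is 21 -> NE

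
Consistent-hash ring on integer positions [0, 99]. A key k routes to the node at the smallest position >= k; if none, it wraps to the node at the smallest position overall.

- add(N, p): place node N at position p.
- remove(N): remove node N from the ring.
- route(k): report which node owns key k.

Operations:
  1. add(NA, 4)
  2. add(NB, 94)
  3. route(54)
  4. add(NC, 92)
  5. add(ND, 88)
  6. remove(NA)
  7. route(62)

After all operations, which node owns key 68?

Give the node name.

Answer: ND

Derivation:
Op 1: add NA@4 -> ring=[4:NA]
Op 2: add NB@94 -> ring=[4:NA,94:NB]
Op 3: route key 54: smallest pos >= 54 is 94 -> NB
Op 4: add NC@92 -> ring=[4:NA,92:NC,94:NB]
Op 5: add ND@88 -> ring=[4:NA,88:ND,92:NC,94:NB]
Op 6: remove NA -> ring=[88:ND,92:NC,94:NB]
Op 7: route key 62: smallest pos >= 62 is 88 -> ND
Final route key 68: smallest pos >= 68 is 88 -> ND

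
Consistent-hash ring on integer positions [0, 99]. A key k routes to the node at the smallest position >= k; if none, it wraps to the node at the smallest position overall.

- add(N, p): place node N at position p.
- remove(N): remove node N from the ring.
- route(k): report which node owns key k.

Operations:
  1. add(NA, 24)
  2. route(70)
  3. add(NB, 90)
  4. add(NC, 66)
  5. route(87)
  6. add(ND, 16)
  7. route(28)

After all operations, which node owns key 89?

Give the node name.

Op 1: add NA@24 -> ring=[24:NA]
Op 2: route key 70: none >= 70, wrap to smallest pos 24 -> NA
Op 3: add NB@90 -> ring=[24:NA,90:NB]
Op 4: add NC@66 -> ring=[24:NA,66:NC,90:NB]
Op 5: route key 87: smallest pos >= 87 is 90 -> NB
Op 6: add ND@16 -> ring=[16:ND,24:NA,66:NC,90:NB]
Op 7: route key 28: smallest pos >= 28 is 66 -> NC
Final route key 89: smallest pos >= 89 is 90 -> NB

Answer: NB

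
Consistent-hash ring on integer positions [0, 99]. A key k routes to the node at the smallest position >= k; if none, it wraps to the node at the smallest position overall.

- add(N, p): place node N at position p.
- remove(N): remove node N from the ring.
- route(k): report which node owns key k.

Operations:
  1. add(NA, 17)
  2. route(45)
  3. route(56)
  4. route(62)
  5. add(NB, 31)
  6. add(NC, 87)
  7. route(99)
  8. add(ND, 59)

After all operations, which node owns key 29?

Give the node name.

Op 1: add NA@17 -> ring=[17:NA]
Op 2: route key 45: none >= 45, wrap to smallest pos 17 -> NA
Op 3: route key 56: none >= 56, wrap to smallest pos 17 -> NA
Op 4: route key 62: none >= 62, wrap to smallest pos 17 -> NA
Op 5: add NB@31 -> ring=[17:NA,31:NB]
Op 6: add NC@87 -> ring=[17:NA,31:NB,87:NC]
Op 7: route key 99: none >= 99, wrap to smallest pos 17 -> NA
Op 8: add ND@59 -> ring=[17:NA,31:NB,59:ND,87:NC]
Final route key 29: smallest pos >= 29 is 31 -> NB

Answer: NB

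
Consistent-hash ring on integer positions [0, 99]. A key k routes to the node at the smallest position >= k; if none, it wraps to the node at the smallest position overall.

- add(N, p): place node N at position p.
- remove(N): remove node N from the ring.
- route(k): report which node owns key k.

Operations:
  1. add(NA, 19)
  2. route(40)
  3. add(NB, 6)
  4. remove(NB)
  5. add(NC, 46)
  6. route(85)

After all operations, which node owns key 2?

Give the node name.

Op 1: add NA@19 -> ring=[19:NA]
Op 2: route key 40: none >= 40, wrap to smallest pos 19 -> NA
Op 3: add NB@6 -> ring=[6:NB,19:NA]
Op 4: remove NB -> ring=[19:NA]
Op 5: add NC@46 -> ring=[19:NA,46:NC]
Op 6: route key 85: none >= 85, wrap to smallest pos 19 -> NA
Final route key 2: smallest pos >= 2 is 19 -> NA

Answer: NA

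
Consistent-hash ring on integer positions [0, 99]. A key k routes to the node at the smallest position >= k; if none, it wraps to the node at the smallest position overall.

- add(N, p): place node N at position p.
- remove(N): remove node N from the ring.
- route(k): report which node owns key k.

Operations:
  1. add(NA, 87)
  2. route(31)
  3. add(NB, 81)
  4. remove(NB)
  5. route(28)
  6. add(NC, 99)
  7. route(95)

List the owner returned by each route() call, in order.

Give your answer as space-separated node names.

Op 1: add NA@87 -> ring=[87:NA]
Op 2: route key 31: smallest pos >= 31 is 87 -> NA
Op 3: add NB@81 -> ring=[81:NB,87:NA]
Op 4: remove NB -> ring=[87:NA]
Op 5: route key 28: smallest pos >= 28 is 87 -> NA
Op 6: add NC@99 -> ring=[87:NA,99:NC]
Op 7: route key 95: smallest pos >= 95 is 99 -> NC

Answer: NA NA NC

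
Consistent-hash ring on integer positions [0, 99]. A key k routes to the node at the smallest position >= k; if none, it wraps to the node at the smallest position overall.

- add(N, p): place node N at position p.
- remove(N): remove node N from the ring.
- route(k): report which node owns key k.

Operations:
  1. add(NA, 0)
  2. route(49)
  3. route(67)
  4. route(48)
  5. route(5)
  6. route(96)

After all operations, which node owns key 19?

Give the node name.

Op 1: add NA@0 -> ring=[0:NA]
Op 2: route key 49: none >= 49, wrap to smallest pos 0 -> NA
Op 3: route key 67: none >= 67, wrap to smallest pos 0 -> NA
Op 4: route key 48: none >= 48, wrap to smallest pos 0 -> NA
Op 5: route key 5: none >= 5, wrap to smallest pos 0 -> NA
Op 6: route key 96: none >= 96, wrap to smallest pos 0 -> NA
Final route key 19: none >= 19, wrap to smallest pos 0 -> NA

Answer: NA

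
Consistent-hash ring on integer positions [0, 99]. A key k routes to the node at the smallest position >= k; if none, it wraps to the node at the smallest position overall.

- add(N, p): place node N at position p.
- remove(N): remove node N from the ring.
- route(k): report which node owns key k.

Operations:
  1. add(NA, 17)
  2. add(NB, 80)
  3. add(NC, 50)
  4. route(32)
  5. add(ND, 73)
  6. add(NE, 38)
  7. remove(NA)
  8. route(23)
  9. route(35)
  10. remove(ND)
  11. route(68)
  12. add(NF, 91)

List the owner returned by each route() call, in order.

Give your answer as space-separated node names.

Op 1: add NA@17 -> ring=[17:NA]
Op 2: add NB@80 -> ring=[17:NA,80:NB]
Op 3: add NC@50 -> ring=[17:NA,50:NC,80:NB]
Op 4: route key 32: smallest pos >= 32 is 50 -> NC
Op 5: add ND@73 -> ring=[17:NA,50:NC,73:ND,80:NB]
Op 6: add NE@38 -> ring=[17:NA,38:NE,50:NC,73:ND,80:NB]
Op 7: remove NA -> ring=[38:NE,50:NC,73:ND,80:NB]
Op 8: route key 23: smallest pos >= 23 is 38 -> NE
Op 9: route key 35: smallest pos >= 35 is 38 -> NE
Op 10: remove ND -> ring=[38:NE,50:NC,80:NB]
Op 11: route key 68: smallest pos >= 68 is 80 -> NB
Op 12: add NF@91 -> ring=[38:NE,50:NC,80:NB,91:NF]

Answer: NC NE NE NB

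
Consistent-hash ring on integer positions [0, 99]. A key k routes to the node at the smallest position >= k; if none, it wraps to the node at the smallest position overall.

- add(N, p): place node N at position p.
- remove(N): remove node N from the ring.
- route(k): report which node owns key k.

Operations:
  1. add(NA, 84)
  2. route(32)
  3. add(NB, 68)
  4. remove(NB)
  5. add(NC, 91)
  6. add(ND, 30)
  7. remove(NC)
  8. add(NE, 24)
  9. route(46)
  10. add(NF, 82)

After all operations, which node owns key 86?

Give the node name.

Answer: NE

Derivation:
Op 1: add NA@84 -> ring=[84:NA]
Op 2: route key 32: smallest pos >= 32 is 84 -> NA
Op 3: add NB@68 -> ring=[68:NB,84:NA]
Op 4: remove NB -> ring=[84:NA]
Op 5: add NC@91 -> ring=[84:NA,91:NC]
Op 6: add ND@30 -> ring=[30:ND,84:NA,91:NC]
Op 7: remove NC -> ring=[30:ND,84:NA]
Op 8: add NE@24 -> ring=[24:NE,30:ND,84:NA]
Op 9: route key 46: smallest pos >= 46 is 84 -> NA
Op 10: add NF@82 -> ring=[24:NE,30:ND,82:NF,84:NA]
Final route key 86: none >= 86, wrap to smallest pos 24 -> NE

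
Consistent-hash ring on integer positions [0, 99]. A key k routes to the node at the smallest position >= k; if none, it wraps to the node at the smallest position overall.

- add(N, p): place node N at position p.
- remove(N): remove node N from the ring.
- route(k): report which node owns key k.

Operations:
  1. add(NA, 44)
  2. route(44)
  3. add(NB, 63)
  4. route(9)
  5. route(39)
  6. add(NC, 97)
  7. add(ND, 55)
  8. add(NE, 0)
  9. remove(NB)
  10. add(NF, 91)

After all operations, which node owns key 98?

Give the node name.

Answer: NE

Derivation:
Op 1: add NA@44 -> ring=[44:NA]
Op 2: route key 44: smallest pos >= 44 is 44 -> NA
Op 3: add NB@63 -> ring=[44:NA,63:NB]
Op 4: route key 9: smallest pos >= 9 is 44 -> NA
Op 5: route key 39: smallest pos >= 39 is 44 -> NA
Op 6: add NC@97 -> ring=[44:NA,63:NB,97:NC]
Op 7: add ND@55 -> ring=[44:NA,55:ND,63:NB,97:NC]
Op 8: add NE@0 -> ring=[0:NE,44:NA,55:ND,63:NB,97:NC]
Op 9: remove NB -> ring=[0:NE,44:NA,55:ND,97:NC]
Op 10: add NF@91 -> ring=[0:NE,44:NA,55:ND,91:NF,97:NC]
Final route key 98: none >= 98, wrap to smallest pos 0 -> NE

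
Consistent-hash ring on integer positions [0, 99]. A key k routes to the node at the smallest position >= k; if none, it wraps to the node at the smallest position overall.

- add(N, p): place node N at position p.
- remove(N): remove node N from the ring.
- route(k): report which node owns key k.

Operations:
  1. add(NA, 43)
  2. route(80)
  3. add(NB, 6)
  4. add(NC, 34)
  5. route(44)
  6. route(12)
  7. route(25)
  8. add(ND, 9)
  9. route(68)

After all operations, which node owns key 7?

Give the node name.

Answer: ND

Derivation:
Op 1: add NA@43 -> ring=[43:NA]
Op 2: route key 80: none >= 80, wrap to smallest pos 43 -> NA
Op 3: add NB@6 -> ring=[6:NB,43:NA]
Op 4: add NC@34 -> ring=[6:NB,34:NC,43:NA]
Op 5: route key 44: none >= 44, wrap to smallest pos 6 -> NB
Op 6: route key 12: smallest pos >= 12 is 34 -> NC
Op 7: route key 25: smallest pos >= 25 is 34 -> NC
Op 8: add ND@9 -> ring=[6:NB,9:ND,34:NC,43:NA]
Op 9: route key 68: none >= 68, wrap to smallest pos 6 -> NB
Final route key 7: smallest pos >= 7 is 9 -> ND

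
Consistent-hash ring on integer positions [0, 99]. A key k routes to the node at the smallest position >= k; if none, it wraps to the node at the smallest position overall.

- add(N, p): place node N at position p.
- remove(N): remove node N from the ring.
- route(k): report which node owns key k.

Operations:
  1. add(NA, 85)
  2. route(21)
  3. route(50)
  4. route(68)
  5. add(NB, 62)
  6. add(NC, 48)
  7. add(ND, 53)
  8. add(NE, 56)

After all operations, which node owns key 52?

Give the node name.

Answer: ND

Derivation:
Op 1: add NA@85 -> ring=[85:NA]
Op 2: route key 21: smallest pos >= 21 is 85 -> NA
Op 3: route key 50: smallest pos >= 50 is 85 -> NA
Op 4: route key 68: smallest pos >= 68 is 85 -> NA
Op 5: add NB@62 -> ring=[62:NB,85:NA]
Op 6: add NC@48 -> ring=[48:NC,62:NB,85:NA]
Op 7: add ND@53 -> ring=[48:NC,53:ND,62:NB,85:NA]
Op 8: add NE@56 -> ring=[48:NC,53:ND,56:NE,62:NB,85:NA]
Final route key 52: smallest pos >= 52 is 53 -> ND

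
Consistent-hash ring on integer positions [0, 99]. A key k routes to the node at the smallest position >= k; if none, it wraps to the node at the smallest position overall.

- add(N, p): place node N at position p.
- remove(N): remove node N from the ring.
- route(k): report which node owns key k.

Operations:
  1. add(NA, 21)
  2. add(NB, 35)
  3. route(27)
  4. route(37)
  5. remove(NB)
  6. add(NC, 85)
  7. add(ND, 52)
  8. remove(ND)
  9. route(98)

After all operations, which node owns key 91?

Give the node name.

Op 1: add NA@21 -> ring=[21:NA]
Op 2: add NB@35 -> ring=[21:NA,35:NB]
Op 3: route key 27: smallest pos >= 27 is 35 -> NB
Op 4: route key 37: none >= 37, wrap to smallest pos 21 -> NA
Op 5: remove NB -> ring=[21:NA]
Op 6: add NC@85 -> ring=[21:NA,85:NC]
Op 7: add ND@52 -> ring=[21:NA,52:ND,85:NC]
Op 8: remove ND -> ring=[21:NA,85:NC]
Op 9: route key 98: none >= 98, wrap to smallest pos 21 -> NA
Final route key 91: none >= 91, wrap to smallest pos 21 -> NA

Answer: NA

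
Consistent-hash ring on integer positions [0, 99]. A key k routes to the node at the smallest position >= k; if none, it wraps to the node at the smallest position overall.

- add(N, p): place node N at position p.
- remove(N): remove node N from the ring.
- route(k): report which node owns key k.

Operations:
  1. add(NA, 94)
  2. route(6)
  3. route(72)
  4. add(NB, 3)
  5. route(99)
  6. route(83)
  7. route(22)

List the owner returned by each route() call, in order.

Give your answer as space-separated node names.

Answer: NA NA NB NA NA

Derivation:
Op 1: add NA@94 -> ring=[94:NA]
Op 2: route key 6: smallest pos >= 6 is 94 -> NA
Op 3: route key 72: smallest pos >= 72 is 94 -> NA
Op 4: add NB@3 -> ring=[3:NB,94:NA]
Op 5: route key 99: none >= 99, wrap to smallest pos 3 -> NB
Op 6: route key 83: smallest pos >= 83 is 94 -> NA
Op 7: route key 22: smallest pos >= 22 is 94 -> NA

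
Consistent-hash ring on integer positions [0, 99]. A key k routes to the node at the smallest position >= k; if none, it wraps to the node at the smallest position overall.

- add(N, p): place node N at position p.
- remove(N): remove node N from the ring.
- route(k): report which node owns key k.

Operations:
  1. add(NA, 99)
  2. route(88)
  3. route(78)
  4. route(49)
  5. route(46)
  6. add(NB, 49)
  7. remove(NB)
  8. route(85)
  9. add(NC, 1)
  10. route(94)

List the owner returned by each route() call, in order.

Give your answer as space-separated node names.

Op 1: add NA@99 -> ring=[99:NA]
Op 2: route key 88: smallest pos >= 88 is 99 -> NA
Op 3: route key 78: smallest pos >= 78 is 99 -> NA
Op 4: route key 49: smallest pos >= 49 is 99 -> NA
Op 5: route key 46: smallest pos >= 46 is 99 -> NA
Op 6: add NB@49 -> ring=[49:NB,99:NA]
Op 7: remove NB -> ring=[99:NA]
Op 8: route key 85: smallest pos >= 85 is 99 -> NA
Op 9: add NC@1 -> ring=[1:NC,99:NA]
Op 10: route key 94: smallest pos >= 94 is 99 -> NA

Answer: NA NA NA NA NA NA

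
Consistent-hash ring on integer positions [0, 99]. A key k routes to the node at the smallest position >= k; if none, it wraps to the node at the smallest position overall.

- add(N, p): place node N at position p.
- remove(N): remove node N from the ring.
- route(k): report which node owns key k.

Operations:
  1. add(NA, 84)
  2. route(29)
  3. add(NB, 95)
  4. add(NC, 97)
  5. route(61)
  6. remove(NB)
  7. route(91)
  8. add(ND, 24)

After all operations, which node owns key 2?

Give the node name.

Answer: ND

Derivation:
Op 1: add NA@84 -> ring=[84:NA]
Op 2: route key 29: smallest pos >= 29 is 84 -> NA
Op 3: add NB@95 -> ring=[84:NA,95:NB]
Op 4: add NC@97 -> ring=[84:NA,95:NB,97:NC]
Op 5: route key 61: smallest pos >= 61 is 84 -> NA
Op 6: remove NB -> ring=[84:NA,97:NC]
Op 7: route key 91: smallest pos >= 91 is 97 -> NC
Op 8: add ND@24 -> ring=[24:ND,84:NA,97:NC]
Final route key 2: smallest pos >= 2 is 24 -> ND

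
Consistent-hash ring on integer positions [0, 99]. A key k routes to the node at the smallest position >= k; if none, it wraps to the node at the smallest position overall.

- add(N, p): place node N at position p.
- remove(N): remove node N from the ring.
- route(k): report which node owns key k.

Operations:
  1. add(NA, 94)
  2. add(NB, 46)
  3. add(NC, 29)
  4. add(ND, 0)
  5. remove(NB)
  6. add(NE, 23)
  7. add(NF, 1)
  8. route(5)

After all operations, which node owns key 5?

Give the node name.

Answer: NE

Derivation:
Op 1: add NA@94 -> ring=[94:NA]
Op 2: add NB@46 -> ring=[46:NB,94:NA]
Op 3: add NC@29 -> ring=[29:NC,46:NB,94:NA]
Op 4: add ND@0 -> ring=[0:ND,29:NC,46:NB,94:NA]
Op 5: remove NB -> ring=[0:ND,29:NC,94:NA]
Op 6: add NE@23 -> ring=[0:ND,23:NE,29:NC,94:NA]
Op 7: add NF@1 -> ring=[0:ND,1:NF,23:NE,29:NC,94:NA]
Op 8: route key 5: smallest pos >= 5 is 23 -> NE
Final route key 5: smallest pos >= 5 is 23 -> NE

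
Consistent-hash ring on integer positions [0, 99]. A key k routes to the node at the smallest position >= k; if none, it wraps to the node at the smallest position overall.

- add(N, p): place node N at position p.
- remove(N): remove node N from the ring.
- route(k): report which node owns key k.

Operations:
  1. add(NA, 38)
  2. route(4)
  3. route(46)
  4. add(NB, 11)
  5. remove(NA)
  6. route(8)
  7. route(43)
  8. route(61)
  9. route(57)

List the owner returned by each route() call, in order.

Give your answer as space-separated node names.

Op 1: add NA@38 -> ring=[38:NA]
Op 2: route key 4: smallest pos >= 4 is 38 -> NA
Op 3: route key 46: none >= 46, wrap to smallest pos 38 -> NA
Op 4: add NB@11 -> ring=[11:NB,38:NA]
Op 5: remove NA -> ring=[11:NB]
Op 6: route key 8: smallest pos >= 8 is 11 -> NB
Op 7: route key 43: none >= 43, wrap to smallest pos 11 -> NB
Op 8: route key 61: none >= 61, wrap to smallest pos 11 -> NB
Op 9: route key 57: none >= 57, wrap to smallest pos 11 -> NB

Answer: NA NA NB NB NB NB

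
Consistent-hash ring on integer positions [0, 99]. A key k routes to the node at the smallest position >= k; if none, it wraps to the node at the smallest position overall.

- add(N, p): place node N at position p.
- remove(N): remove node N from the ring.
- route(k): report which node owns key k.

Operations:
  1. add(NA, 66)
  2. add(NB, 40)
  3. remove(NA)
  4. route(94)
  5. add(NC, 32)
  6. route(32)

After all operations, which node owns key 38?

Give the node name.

Answer: NB

Derivation:
Op 1: add NA@66 -> ring=[66:NA]
Op 2: add NB@40 -> ring=[40:NB,66:NA]
Op 3: remove NA -> ring=[40:NB]
Op 4: route key 94: none >= 94, wrap to smallest pos 40 -> NB
Op 5: add NC@32 -> ring=[32:NC,40:NB]
Op 6: route key 32: smallest pos >= 32 is 32 -> NC
Final route key 38: smallest pos >= 38 is 40 -> NB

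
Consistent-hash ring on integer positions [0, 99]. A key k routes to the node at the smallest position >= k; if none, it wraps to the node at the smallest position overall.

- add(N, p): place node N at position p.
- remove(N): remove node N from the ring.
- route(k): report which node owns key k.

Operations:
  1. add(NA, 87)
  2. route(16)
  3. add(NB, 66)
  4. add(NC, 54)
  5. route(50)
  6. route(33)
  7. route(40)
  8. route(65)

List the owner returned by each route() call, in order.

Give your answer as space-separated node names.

Op 1: add NA@87 -> ring=[87:NA]
Op 2: route key 16: smallest pos >= 16 is 87 -> NA
Op 3: add NB@66 -> ring=[66:NB,87:NA]
Op 4: add NC@54 -> ring=[54:NC,66:NB,87:NA]
Op 5: route key 50: smallest pos >= 50 is 54 -> NC
Op 6: route key 33: smallest pos >= 33 is 54 -> NC
Op 7: route key 40: smallest pos >= 40 is 54 -> NC
Op 8: route key 65: smallest pos >= 65 is 66 -> NB

Answer: NA NC NC NC NB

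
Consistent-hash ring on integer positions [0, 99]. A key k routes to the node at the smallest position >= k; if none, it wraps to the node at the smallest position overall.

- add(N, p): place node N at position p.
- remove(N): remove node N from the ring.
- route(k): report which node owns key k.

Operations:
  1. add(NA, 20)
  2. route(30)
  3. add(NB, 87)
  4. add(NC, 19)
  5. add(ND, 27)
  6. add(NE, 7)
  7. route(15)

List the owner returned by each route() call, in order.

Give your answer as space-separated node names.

Op 1: add NA@20 -> ring=[20:NA]
Op 2: route key 30: none >= 30, wrap to smallest pos 20 -> NA
Op 3: add NB@87 -> ring=[20:NA,87:NB]
Op 4: add NC@19 -> ring=[19:NC,20:NA,87:NB]
Op 5: add ND@27 -> ring=[19:NC,20:NA,27:ND,87:NB]
Op 6: add NE@7 -> ring=[7:NE,19:NC,20:NA,27:ND,87:NB]
Op 7: route key 15: smallest pos >= 15 is 19 -> NC

Answer: NA NC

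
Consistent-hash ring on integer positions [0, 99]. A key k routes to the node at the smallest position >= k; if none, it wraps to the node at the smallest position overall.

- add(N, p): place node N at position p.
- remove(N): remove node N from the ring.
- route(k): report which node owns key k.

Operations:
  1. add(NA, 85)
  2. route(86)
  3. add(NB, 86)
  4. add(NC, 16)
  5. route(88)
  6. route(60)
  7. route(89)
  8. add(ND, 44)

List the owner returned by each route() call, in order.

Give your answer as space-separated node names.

Op 1: add NA@85 -> ring=[85:NA]
Op 2: route key 86: none >= 86, wrap to smallest pos 85 -> NA
Op 3: add NB@86 -> ring=[85:NA,86:NB]
Op 4: add NC@16 -> ring=[16:NC,85:NA,86:NB]
Op 5: route key 88: none >= 88, wrap to smallest pos 16 -> NC
Op 6: route key 60: smallest pos >= 60 is 85 -> NA
Op 7: route key 89: none >= 89, wrap to smallest pos 16 -> NC
Op 8: add ND@44 -> ring=[16:NC,44:ND,85:NA,86:NB]

Answer: NA NC NA NC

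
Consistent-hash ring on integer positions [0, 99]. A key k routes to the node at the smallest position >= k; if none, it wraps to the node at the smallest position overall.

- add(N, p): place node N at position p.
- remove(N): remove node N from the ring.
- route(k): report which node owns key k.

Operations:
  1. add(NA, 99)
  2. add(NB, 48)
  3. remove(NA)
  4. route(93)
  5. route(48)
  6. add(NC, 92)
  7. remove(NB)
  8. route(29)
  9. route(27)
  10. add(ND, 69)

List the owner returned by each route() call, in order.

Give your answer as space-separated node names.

Answer: NB NB NC NC

Derivation:
Op 1: add NA@99 -> ring=[99:NA]
Op 2: add NB@48 -> ring=[48:NB,99:NA]
Op 3: remove NA -> ring=[48:NB]
Op 4: route key 93: none >= 93, wrap to smallest pos 48 -> NB
Op 5: route key 48: smallest pos >= 48 is 48 -> NB
Op 6: add NC@92 -> ring=[48:NB,92:NC]
Op 7: remove NB -> ring=[92:NC]
Op 8: route key 29: smallest pos >= 29 is 92 -> NC
Op 9: route key 27: smallest pos >= 27 is 92 -> NC
Op 10: add ND@69 -> ring=[69:ND,92:NC]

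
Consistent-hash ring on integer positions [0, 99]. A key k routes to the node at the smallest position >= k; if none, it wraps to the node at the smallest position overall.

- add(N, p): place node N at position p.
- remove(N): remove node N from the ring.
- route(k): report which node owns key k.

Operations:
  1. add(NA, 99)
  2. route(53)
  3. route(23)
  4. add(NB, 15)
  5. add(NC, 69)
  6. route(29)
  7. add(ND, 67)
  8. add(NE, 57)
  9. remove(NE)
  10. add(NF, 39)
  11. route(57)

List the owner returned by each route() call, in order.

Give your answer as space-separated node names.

Op 1: add NA@99 -> ring=[99:NA]
Op 2: route key 53: smallest pos >= 53 is 99 -> NA
Op 3: route key 23: smallest pos >= 23 is 99 -> NA
Op 4: add NB@15 -> ring=[15:NB,99:NA]
Op 5: add NC@69 -> ring=[15:NB,69:NC,99:NA]
Op 6: route key 29: smallest pos >= 29 is 69 -> NC
Op 7: add ND@67 -> ring=[15:NB,67:ND,69:NC,99:NA]
Op 8: add NE@57 -> ring=[15:NB,57:NE,67:ND,69:NC,99:NA]
Op 9: remove NE -> ring=[15:NB,67:ND,69:NC,99:NA]
Op 10: add NF@39 -> ring=[15:NB,39:NF,67:ND,69:NC,99:NA]
Op 11: route key 57: smallest pos >= 57 is 67 -> ND

Answer: NA NA NC ND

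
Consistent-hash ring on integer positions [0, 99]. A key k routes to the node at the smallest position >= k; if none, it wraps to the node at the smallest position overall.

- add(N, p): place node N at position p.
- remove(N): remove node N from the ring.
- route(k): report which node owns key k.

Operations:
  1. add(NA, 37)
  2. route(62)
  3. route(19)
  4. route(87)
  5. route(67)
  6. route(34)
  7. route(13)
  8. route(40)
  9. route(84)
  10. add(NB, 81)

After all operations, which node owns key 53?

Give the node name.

Answer: NB

Derivation:
Op 1: add NA@37 -> ring=[37:NA]
Op 2: route key 62: none >= 62, wrap to smallest pos 37 -> NA
Op 3: route key 19: smallest pos >= 19 is 37 -> NA
Op 4: route key 87: none >= 87, wrap to smallest pos 37 -> NA
Op 5: route key 67: none >= 67, wrap to smallest pos 37 -> NA
Op 6: route key 34: smallest pos >= 34 is 37 -> NA
Op 7: route key 13: smallest pos >= 13 is 37 -> NA
Op 8: route key 40: none >= 40, wrap to smallest pos 37 -> NA
Op 9: route key 84: none >= 84, wrap to smallest pos 37 -> NA
Op 10: add NB@81 -> ring=[37:NA,81:NB]
Final route key 53: smallest pos >= 53 is 81 -> NB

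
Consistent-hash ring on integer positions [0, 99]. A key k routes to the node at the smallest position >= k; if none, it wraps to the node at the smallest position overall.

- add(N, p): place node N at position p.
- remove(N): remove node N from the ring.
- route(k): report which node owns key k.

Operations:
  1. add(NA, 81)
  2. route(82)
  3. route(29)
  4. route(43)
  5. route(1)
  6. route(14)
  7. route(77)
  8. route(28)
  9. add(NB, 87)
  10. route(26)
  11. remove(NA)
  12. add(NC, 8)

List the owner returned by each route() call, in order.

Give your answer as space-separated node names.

Answer: NA NA NA NA NA NA NA NA

Derivation:
Op 1: add NA@81 -> ring=[81:NA]
Op 2: route key 82: none >= 82, wrap to smallest pos 81 -> NA
Op 3: route key 29: smallest pos >= 29 is 81 -> NA
Op 4: route key 43: smallest pos >= 43 is 81 -> NA
Op 5: route key 1: smallest pos >= 1 is 81 -> NA
Op 6: route key 14: smallest pos >= 14 is 81 -> NA
Op 7: route key 77: smallest pos >= 77 is 81 -> NA
Op 8: route key 28: smallest pos >= 28 is 81 -> NA
Op 9: add NB@87 -> ring=[81:NA,87:NB]
Op 10: route key 26: smallest pos >= 26 is 81 -> NA
Op 11: remove NA -> ring=[87:NB]
Op 12: add NC@8 -> ring=[8:NC,87:NB]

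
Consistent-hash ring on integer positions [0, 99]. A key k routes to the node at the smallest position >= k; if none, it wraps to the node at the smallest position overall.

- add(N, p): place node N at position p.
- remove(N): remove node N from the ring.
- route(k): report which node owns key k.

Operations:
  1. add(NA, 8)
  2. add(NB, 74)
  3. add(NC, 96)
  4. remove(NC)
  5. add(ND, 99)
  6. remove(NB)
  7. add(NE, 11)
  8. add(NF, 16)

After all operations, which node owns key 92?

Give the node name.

Answer: ND

Derivation:
Op 1: add NA@8 -> ring=[8:NA]
Op 2: add NB@74 -> ring=[8:NA,74:NB]
Op 3: add NC@96 -> ring=[8:NA,74:NB,96:NC]
Op 4: remove NC -> ring=[8:NA,74:NB]
Op 5: add ND@99 -> ring=[8:NA,74:NB,99:ND]
Op 6: remove NB -> ring=[8:NA,99:ND]
Op 7: add NE@11 -> ring=[8:NA,11:NE,99:ND]
Op 8: add NF@16 -> ring=[8:NA,11:NE,16:NF,99:ND]
Final route key 92: smallest pos >= 92 is 99 -> ND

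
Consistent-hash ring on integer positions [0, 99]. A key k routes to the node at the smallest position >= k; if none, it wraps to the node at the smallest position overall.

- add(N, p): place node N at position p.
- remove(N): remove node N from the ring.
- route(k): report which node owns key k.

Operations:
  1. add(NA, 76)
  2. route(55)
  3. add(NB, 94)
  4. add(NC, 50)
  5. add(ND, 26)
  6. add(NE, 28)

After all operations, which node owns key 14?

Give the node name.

Answer: ND

Derivation:
Op 1: add NA@76 -> ring=[76:NA]
Op 2: route key 55: smallest pos >= 55 is 76 -> NA
Op 3: add NB@94 -> ring=[76:NA,94:NB]
Op 4: add NC@50 -> ring=[50:NC,76:NA,94:NB]
Op 5: add ND@26 -> ring=[26:ND,50:NC,76:NA,94:NB]
Op 6: add NE@28 -> ring=[26:ND,28:NE,50:NC,76:NA,94:NB]
Final route key 14: smallest pos >= 14 is 26 -> ND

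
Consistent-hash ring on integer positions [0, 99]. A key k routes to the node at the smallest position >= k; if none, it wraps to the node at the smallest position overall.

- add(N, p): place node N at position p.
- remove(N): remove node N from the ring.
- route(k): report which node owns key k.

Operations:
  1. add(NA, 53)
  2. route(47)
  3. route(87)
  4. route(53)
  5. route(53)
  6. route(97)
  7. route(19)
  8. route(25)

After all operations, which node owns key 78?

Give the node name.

Answer: NA

Derivation:
Op 1: add NA@53 -> ring=[53:NA]
Op 2: route key 47: smallest pos >= 47 is 53 -> NA
Op 3: route key 87: none >= 87, wrap to smallest pos 53 -> NA
Op 4: route key 53: smallest pos >= 53 is 53 -> NA
Op 5: route key 53: smallest pos >= 53 is 53 -> NA
Op 6: route key 97: none >= 97, wrap to smallest pos 53 -> NA
Op 7: route key 19: smallest pos >= 19 is 53 -> NA
Op 8: route key 25: smallest pos >= 25 is 53 -> NA
Final route key 78: none >= 78, wrap to smallest pos 53 -> NA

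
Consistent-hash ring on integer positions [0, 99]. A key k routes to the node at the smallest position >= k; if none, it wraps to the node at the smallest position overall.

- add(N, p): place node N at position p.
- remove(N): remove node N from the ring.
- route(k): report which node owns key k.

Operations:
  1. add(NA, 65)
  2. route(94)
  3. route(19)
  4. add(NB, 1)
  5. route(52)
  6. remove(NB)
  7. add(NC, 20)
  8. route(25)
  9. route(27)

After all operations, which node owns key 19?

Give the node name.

Op 1: add NA@65 -> ring=[65:NA]
Op 2: route key 94: none >= 94, wrap to smallest pos 65 -> NA
Op 3: route key 19: smallest pos >= 19 is 65 -> NA
Op 4: add NB@1 -> ring=[1:NB,65:NA]
Op 5: route key 52: smallest pos >= 52 is 65 -> NA
Op 6: remove NB -> ring=[65:NA]
Op 7: add NC@20 -> ring=[20:NC,65:NA]
Op 8: route key 25: smallest pos >= 25 is 65 -> NA
Op 9: route key 27: smallest pos >= 27 is 65 -> NA
Final route key 19: smallest pos >= 19 is 20 -> NC

Answer: NC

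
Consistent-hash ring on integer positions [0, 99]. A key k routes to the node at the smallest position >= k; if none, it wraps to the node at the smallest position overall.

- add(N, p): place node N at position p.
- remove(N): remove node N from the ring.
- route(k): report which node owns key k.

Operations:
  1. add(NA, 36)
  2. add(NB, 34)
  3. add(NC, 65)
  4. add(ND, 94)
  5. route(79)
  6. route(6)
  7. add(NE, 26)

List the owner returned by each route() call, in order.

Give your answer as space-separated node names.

Op 1: add NA@36 -> ring=[36:NA]
Op 2: add NB@34 -> ring=[34:NB,36:NA]
Op 3: add NC@65 -> ring=[34:NB,36:NA,65:NC]
Op 4: add ND@94 -> ring=[34:NB,36:NA,65:NC,94:ND]
Op 5: route key 79: smallest pos >= 79 is 94 -> ND
Op 6: route key 6: smallest pos >= 6 is 34 -> NB
Op 7: add NE@26 -> ring=[26:NE,34:NB,36:NA,65:NC,94:ND]

Answer: ND NB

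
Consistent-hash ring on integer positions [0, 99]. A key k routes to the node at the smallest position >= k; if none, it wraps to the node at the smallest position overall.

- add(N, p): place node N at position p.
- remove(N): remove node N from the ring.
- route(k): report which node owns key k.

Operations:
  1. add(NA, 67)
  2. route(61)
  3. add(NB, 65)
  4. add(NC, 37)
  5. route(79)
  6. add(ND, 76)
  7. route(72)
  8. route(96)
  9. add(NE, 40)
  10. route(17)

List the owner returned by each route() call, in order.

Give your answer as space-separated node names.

Answer: NA NC ND NC NC

Derivation:
Op 1: add NA@67 -> ring=[67:NA]
Op 2: route key 61: smallest pos >= 61 is 67 -> NA
Op 3: add NB@65 -> ring=[65:NB,67:NA]
Op 4: add NC@37 -> ring=[37:NC,65:NB,67:NA]
Op 5: route key 79: none >= 79, wrap to smallest pos 37 -> NC
Op 6: add ND@76 -> ring=[37:NC,65:NB,67:NA,76:ND]
Op 7: route key 72: smallest pos >= 72 is 76 -> ND
Op 8: route key 96: none >= 96, wrap to smallest pos 37 -> NC
Op 9: add NE@40 -> ring=[37:NC,40:NE,65:NB,67:NA,76:ND]
Op 10: route key 17: smallest pos >= 17 is 37 -> NC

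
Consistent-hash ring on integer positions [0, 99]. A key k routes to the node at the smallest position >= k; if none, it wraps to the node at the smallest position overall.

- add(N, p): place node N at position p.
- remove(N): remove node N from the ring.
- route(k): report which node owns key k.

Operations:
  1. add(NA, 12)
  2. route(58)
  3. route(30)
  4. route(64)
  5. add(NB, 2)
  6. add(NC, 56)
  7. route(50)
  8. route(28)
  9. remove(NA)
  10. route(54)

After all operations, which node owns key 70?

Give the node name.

Op 1: add NA@12 -> ring=[12:NA]
Op 2: route key 58: none >= 58, wrap to smallest pos 12 -> NA
Op 3: route key 30: none >= 30, wrap to smallest pos 12 -> NA
Op 4: route key 64: none >= 64, wrap to smallest pos 12 -> NA
Op 5: add NB@2 -> ring=[2:NB,12:NA]
Op 6: add NC@56 -> ring=[2:NB,12:NA,56:NC]
Op 7: route key 50: smallest pos >= 50 is 56 -> NC
Op 8: route key 28: smallest pos >= 28 is 56 -> NC
Op 9: remove NA -> ring=[2:NB,56:NC]
Op 10: route key 54: smallest pos >= 54 is 56 -> NC
Final route key 70: none >= 70, wrap to smallest pos 2 -> NB

Answer: NB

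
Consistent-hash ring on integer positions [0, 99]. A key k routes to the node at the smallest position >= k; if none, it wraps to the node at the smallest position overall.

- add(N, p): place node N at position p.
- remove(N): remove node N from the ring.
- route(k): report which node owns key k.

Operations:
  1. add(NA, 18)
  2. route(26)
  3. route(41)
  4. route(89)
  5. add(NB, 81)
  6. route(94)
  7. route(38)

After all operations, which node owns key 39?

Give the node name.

Op 1: add NA@18 -> ring=[18:NA]
Op 2: route key 26: none >= 26, wrap to smallest pos 18 -> NA
Op 3: route key 41: none >= 41, wrap to smallest pos 18 -> NA
Op 4: route key 89: none >= 89, wrap to smallest pos 18 -> NA
Op 5: add NB@81 -> ring=[18:NA,81:NB]
Op 6: route key 94: none >= 94, wrap to smallest pos 18 -> NA
Op 7: route key 38: smallest pos >= 38 is 81 -> NB
Final route key 39: smallest pos >= 39 is 81 -> NB

Answer: NB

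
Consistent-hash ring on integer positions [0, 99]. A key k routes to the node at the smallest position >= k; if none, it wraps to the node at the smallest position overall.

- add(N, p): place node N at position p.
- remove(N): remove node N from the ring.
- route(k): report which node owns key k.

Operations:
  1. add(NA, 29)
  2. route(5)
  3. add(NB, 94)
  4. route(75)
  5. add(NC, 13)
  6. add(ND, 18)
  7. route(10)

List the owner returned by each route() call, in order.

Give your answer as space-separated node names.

Op 1: add NA@29 -> ring=[29:NA]
Op 2: route key 5: smallest pos >= 5 is 29 -> NA
Op 3: add NB@94 -> ring=[29:NA,94:NB]
Op 4: route key 75: smallest pos >= 75 is 94 -> NB
Op 5: add NC@13 -> ring=[13:NC,29:NA,94:NB]
Op 6: add ND@18 -> ring=[13:NC,18:ND,29:NA,94:NB]
Op 7: route key 10: smallest pos >= 10 is 13 -> NC

Answer: NA NB NC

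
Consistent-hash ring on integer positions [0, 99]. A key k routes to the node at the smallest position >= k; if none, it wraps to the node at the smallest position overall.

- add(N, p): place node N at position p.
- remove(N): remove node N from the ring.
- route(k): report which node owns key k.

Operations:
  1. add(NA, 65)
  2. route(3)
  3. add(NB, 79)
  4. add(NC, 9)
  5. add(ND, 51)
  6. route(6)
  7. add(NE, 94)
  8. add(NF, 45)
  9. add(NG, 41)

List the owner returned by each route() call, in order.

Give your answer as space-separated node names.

Answer: NA NC

Derivation:
Op 1: add NA@65 -> ring=[65:NA]
Op 2: route key 3: smallest pos >= 3 is 65 -> NA
Op 3: add NB@79 -> ring=[65:NA,79:NB]
Op 4: add NC@9 -> ring=[9:NC,65:NA,79:NB]
Op 5: add ND@51 -> ring=[9:NC,51:ND,65:NA,79:NB]
Op 6: route key 6: smallest pos >= 6 is 9 -> NC
Op 7: add NE@94 -> ring=[9:NC,51:ND,65:NA,79:NB,94:NE]
Op 8: add NF@45 -> ring=[9:NC,45:NF,51:ND,65:NA,79:NB,94:NE]
Op 9: add NG@41 -> ring=[9:NC,41:NG,45:NF,51:ND,65:NA,79:NB,94:NE]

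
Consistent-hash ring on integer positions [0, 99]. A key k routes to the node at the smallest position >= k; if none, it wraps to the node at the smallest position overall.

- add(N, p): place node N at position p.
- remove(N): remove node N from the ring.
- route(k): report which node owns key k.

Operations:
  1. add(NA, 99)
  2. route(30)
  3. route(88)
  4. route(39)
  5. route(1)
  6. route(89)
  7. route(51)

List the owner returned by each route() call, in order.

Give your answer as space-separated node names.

Op 1: add NA@99 -> ring=[99:NA]
Op 2: route key 30: smallest pos >= 30 is 99 -> NA
Op 3: route key 88: smallest pos >= 88 is 99 -> NA
Op 4: route key 39: smallest pos >= 39 is 99 -> NA
Op 5: route key 1: smallest pos >= 1 is 99 -> NA
Op 6: route key 89: smallest pos >= 89 is 99 -> NA
Op 7: route key 51: smallest pos >= 51 is 99 -> NA

Answer: NA NA NA NA NA NA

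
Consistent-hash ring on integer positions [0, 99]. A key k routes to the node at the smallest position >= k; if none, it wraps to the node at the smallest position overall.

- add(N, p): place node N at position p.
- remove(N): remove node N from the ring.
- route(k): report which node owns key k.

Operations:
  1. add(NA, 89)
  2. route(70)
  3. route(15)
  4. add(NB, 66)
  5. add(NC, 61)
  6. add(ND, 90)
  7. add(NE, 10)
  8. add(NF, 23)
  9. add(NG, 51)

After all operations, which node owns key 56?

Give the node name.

Op 1: add NA@89 -> ring=[89:NA]
Op 2: route key 70: smallest pos >= 70 is 89 -> NA
Op 3: route key 15: smallest pos >= 15 is 89 -> NA
Op 4: add NB@66 -> ring=[66:NB,89:NA]
Op 5: add NC@61 -> ring=[61:NC,66:NB,89:NA]
Op 6: add ND@90 -> ring=[61:NC,66:NB,89:NA,90:ND]
Op 7: add NE@10 -> ring=[10:NE,61:NC,66:NB,89:NA,90:ND]
Op 8: add NF@23 -> ring=[10:NE,23:NF,61:NC,66:NB,89:NA,90:ND]
Op 9: add NG@51 -> ring=[10:NE,23:NF,51:NG,61:NC,66:NB,89:NA,90:ND]
Final route key 56: smallest pos >= 56 is 61 -> NC

Answer: NC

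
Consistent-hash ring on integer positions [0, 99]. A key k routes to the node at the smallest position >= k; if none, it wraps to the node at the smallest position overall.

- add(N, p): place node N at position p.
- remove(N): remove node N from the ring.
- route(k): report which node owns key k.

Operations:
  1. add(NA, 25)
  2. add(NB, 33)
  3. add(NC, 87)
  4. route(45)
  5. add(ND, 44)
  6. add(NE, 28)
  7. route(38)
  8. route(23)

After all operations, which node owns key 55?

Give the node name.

Op 1: add NA@25 -> ring=[25:NA]
Op 2: add NB@33 -> ring=[25:NA,33:NB]
Op 3: add NC@87 -> ring=[25:NA,33:NB,87:NC]
Op 4: route key 45: smallest pos >= 45 is 87 -> NC
Op 5: add ND@44 -> ring=[25:NA,33:NB,44:ND,87:NC]
Op 6: add NE@28 -> ring=[25:NA,28:NE,33:NB,44:ND,87:NC]
Op 7: route key 38: smallest pos >= 38 is 44 -> ND
Op 8: route key 23: smallest pos >= 23 is 25 -> NA
Final route key 55: smallest pos >= 55 is 87 -> NC

Answer: NC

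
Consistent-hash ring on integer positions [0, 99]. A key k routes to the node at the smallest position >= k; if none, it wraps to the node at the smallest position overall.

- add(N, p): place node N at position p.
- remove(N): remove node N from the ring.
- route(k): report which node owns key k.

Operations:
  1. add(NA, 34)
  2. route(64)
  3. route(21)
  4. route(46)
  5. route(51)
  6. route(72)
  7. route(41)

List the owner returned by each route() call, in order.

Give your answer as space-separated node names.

Op 1: add NA@34 -> ring=[34:NA]
Op 2: route key 64: none >= 64, wrap to smallest pos 34 -> NA
Op 3: route key 21: smallest pos >= 21 is 34 -> NA
Op 4: route key 46: none >= 46, wrap to smallest pos 34 -> NA
Op 5: route key 51: none >= 51, wrap to smallest pos 34 -> NA
Op 6: route key 72: none >= 72, wrap to smallest pos 34 -> NA
Op 7: route key 41: none >= 41, wrap to smallest pos 34 -> NA

Answer: NA NA NA NA NA NA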